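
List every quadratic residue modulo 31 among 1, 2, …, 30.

Square k = 1,…,15 (k and 31−k give the same square):
1²=1, 2²=4, 3²=9, 4²=16, 5²=25, 6²≡5, 7²≡18, 8²≡2, 9²≡19, 10²≡7, 11²≡28, 12²≡20, 13²≡14, 14²≡10, 15²≡8 (mod 31).
So the quadratic residues mod 31 are {1, 2, 4, 5, 7, 8, 9, 10, 14, 16, 18, 19, 20, 25, 28}.

1 2 4 5 7 8 9 10 14 16 18 19 20 25 28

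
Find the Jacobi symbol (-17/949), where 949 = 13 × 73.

-1

First reduce: -17 ≡ 932 (mod 949).
Pull out 2^2: since 949 ≡ 5 (mod 8), (2/949) = -1, so (2/949)^2 = +1.
Reciprocity: 233 ≡ 1 and 949 ≡ 1 (mod 4), so (233/949) = +(949/233).
Reduce top mod 233: now compute (17/233).
Reciprocity: 17 ≡ 1 and 233 ≡ 1 (mod 4), so (17/233) = +(233/17).
Reduce top mod 17: now compute (12/17).
Pull out 2^2: since 17 ≡ 1 (mod 8), (2/17) = +1, so (2/17)^2 = +1.
Reciprocity: 3 ≡ 3 and 17 ≡ 1 (mod 4), so (3/17) = +(17/3).
Reduce top mod 3: now compute (2/3).
Pull out 2: since 3 ≡ 3 (mod 8), (2/3) = -1.
Reached (1/3) = 1. Collecting the sign flips along the way, the symbol is -1.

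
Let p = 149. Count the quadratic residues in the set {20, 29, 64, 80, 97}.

(20/149) = +1 → QR.
(29/149) = +1 → QR.
(64/149) = +1 → QR.
(80/149) = +1 → QR.
(97/149) = -1 → non-residue.
Total quadratic residues among the 5: 4.

4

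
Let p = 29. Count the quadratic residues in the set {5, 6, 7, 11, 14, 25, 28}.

(5/29) = +1 → QR.
(6/29) = +1 → QR.
(7/29) = +1 → QR.
(11/29) = -1 → non-residue.
(14/29) = -1 → non-residue.
(25/29) = +1 → QR.
(28/29) = +1 → QR.
Total quadratic residues among the 7: 5.

5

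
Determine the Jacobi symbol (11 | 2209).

1

Reciprocity: 11 ≡ 3 and 2209 ≡ 1 (mod 4), so (11/2209) = +(2209/11).
Reduce top mod 11: now compute (9/11).
Reciprocity: 9 ≡ 1 and 11 ≡ 3 (mod 4), so (9/11) = +(11/9).
Reduce top mod 9: now compute (2/9).
Pull out 2: since 9 ≡ 1 (mod 8), (2/9) = +1.
Reached (1/9) = 1. Collecting the sign flips along the way, the symbol is +1.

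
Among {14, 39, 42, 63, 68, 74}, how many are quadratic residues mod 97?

(14/97) = -1 → non-residue.
(39/97) = -1 → non-residue.
(42/97) = -1 → non-residue.
(63/97) = -1 → non-residue.
(68/97) = -1 → non-residue.
(74/97) = -1 → non-residue.
Total quadratic residues among the 6: 0.

0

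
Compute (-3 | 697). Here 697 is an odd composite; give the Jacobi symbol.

1

First reduce: -3 ≡ 694 (mod 697).
Pull out 2: since 697 ≡ 1 (mod 8), (2/697) = +1.
Reciprocity: 347 ≡ 3 and 697 ≡ 1 (mod 4), so (347/697) = +(697/347).
Reduce top mod 347: now compute (3/347).
Reciprocity: 3 ≡ 3 and 347 ≡ 3 (mod 4), so (3/347) = −(347/3).
Reduce top mod 3: now compute (2/3).
Pull out 2: since 3 ≡ 3 (mod 8), (2/3) = -1.
Reached (1/3) = 1. Collecting the sign flips along the way, the symbol is +1.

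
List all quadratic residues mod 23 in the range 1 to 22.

1 2 3 4 6 8 9 12 13 16 18

Square k = 1,…,11 (k and 23−k give the same square):
1²=1, 2²=4, 3²=9, 4²=16, 5²≡2, 6²≡13, 7²≡3, 8²≡18, 9²≡12, 10²≡8, 11²≡6 (mod 23).
So the quadratic residues mod 23 are {1, 2, 3, 4, 6, 8, 9, 12, 13, 16, 18}.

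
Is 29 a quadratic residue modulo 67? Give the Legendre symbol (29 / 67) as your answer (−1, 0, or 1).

Reciprocity: 29 ≡ 1 and 67 ≡ 3 (mod 4), so (29/67) = +(67/29).
Reduce top mod 29: now compute (9/29).
Reciprocity: 9 ≡ 1 and 29 ≡ 1 (mod 4), so (9/29) = +(29/9).
Reduce top mod 9: now compute (2/9).
Pull out 2: since 9 ≡ 1 (mod 8), (2/9) = +1.
Reached (1/9) = 1. Collecting the sign flips along the way, the symbol is +1.

1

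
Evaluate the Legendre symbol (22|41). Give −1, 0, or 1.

-1

Euler's criterion: (22/41) ≡ 22^20 (mod 41).
22^2 ≡ 33 (mod 41)
22^4 ≡ 23 (mod 41)
22^8 ≡ 37 (mod 41)
22^16 ≡ 16 (mod 41)
22^20 = 22^(16+4) ≡ 40 (mod 41).
Result is 40 ≡ −1, so (22/41) = −1.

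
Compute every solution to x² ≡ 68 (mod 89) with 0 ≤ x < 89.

89 ≡ 1 (mod 4), so we find a root by search.
Trying successive values, 35² = 1225 ≡ 68 (mod 89). The other root is 89 − 35 = 54.

35, 54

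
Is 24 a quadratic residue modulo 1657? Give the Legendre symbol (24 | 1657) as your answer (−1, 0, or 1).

Pull out 2^3: since 1657 ≡ 1 (mod 8), (2/1657) = +1, so (2/1657)^3 = +1.
Reciprocity: 3 ≡ 3 and 1657 ≡ 1 (mod 4), so (3/1657) = +(1657/3).
Reduce top mod 3: now compute (1/3).
Reached (1/3) = 1. Collecting the sign flips along the way, the symbol is +1.

1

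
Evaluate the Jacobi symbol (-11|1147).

1

First reduce: -11 ≡ 1136 (mod 1147).
Pull out 2^4: since 1147 ≡ 3 (mod 8), (2/1147) = -1, so (2/1147)^4 = +1.
Reciprocity: 71 ≡ 3 and 1147 ≡ 3 (mod 4), so (71/1147) = −(1147/71).
Reduce top mod 71: now compute (11/71).
Reciprocity: 11 ≡ 3 and 71 ≡ 3 (mod 4), so (11/71) = −(71/11).
Reduce top mod 11: now compute (5/11).
Reciprocity: 5 ≡ 1 and 11 ≡ 3 (mod 4), so (5/11) = +(11/5).
Reduce top mod 5: now compute (1/5).
Reached (1/5) = 1. Collecting the sign flips along the way, the symbol is +1.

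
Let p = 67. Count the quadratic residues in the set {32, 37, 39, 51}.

2

(32/67) = -1 → non-residue.
(37/67) = +1 → QR.
(39/67) = +1 → QR.
(51/67) = -1 → non-residue.
Total quadratic residues among the 4: 2.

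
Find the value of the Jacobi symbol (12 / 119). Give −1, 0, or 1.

1

Pull out 2^2: since 119 ≡ 7 (mod 8), (2/119) = +1, so (2/119)^2 = +1.
Reciprocity: 3 ≡ 3 and 119 ≡ 3 (mod 4), so (3/119) = −(119/3).
Reduce top mod 3: now compute (2/3).
Pull out 2: since 3 ≡ 3 (mod 8), (2/3) = -1.
Reached (1/3) = 1. Collecting the sign flips along the way, the symbol is +1.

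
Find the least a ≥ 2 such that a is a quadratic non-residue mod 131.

(2/131) = −1, so 2 is the smallest positive non-residue mod 131.

2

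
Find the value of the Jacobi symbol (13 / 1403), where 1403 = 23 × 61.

Reciprocity: 13 ≡ 1 and 1403 ≡ 3 (mod 4), so (13/1403) = +(1403/13).
Reduce top mod 13: now compute (12/13).
Pull out 2^2: since 13 ≡ 5 (mod 8), (2/13) = -1, so (2/13)^2 = +1.
Reciprocity: 3 ≡ 3 and 13 ≡ 1 (mod 4), so (3/13) = +(13/3).
Reduce top mod 3: now compute (1/3).
Reached (1/3) = 1. Collecting the sign flips along the way, the symbol is +1.

1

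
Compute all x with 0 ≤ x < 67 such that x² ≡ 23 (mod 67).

31, 36

Since 67 ≡ 3 (mod 4), a square root of 23 is 23^((67+1)/4) = 23^17 mod 67.
Repeated squaring: 23^2≡60, 23^4≡49, 23^8≡56, 23^16≡54 (mod 67).
23^17 = 23^(16+1) ≡ 36 (mod 67).
Check: 36² = 1296 ≡ 23 (mod 67). The two roots are 31 and 36.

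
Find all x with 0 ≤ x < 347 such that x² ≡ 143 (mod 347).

Since 347 ≡ 3 (mod 4), a square root of 143 is 143^((347+1)/4) = 143^87 mod 347.
Repeated squaring: 143^2≡323, 143^4≡229, 143^8≡44, 143^16≡201, 143^32≡149, 143^64≡340 (mod 347).
143^87 = 143^(64+16+4+2+1) ≡ 181 (mod 347).
Check: 181² = 32761 ≡ 143 (mod 347). The two roots are 166 and 181.

166, 181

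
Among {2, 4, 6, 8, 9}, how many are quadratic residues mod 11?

(2/11) = -1 → non-residue.
(4/11) = +1 → QR.
(6/11) = -1 → non-residue.
(8/11) = -1 → non-residue.
(9/11) = +1 → QR.
Total quadratic residues among the 5: 2.

2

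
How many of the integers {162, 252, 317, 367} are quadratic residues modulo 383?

(162/383) = +1 → QR.
(252/383) = +1 → QR.
(317/383) = +1 → QR.
(367/383) = -1 → non-residue.
Total quadratic residues among the 4: 3.

3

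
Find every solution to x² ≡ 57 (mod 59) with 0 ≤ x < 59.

23, 36

Since 59 ≡ 3 (mod 4), a square root of 57 is 57^((59+1)/4) = 57^15 mod 59.
Repeated squaring: 57^2≡4, 57^4≡16, 57^8≡20 (mod 59).
57^15 = 57^(8+4+2+1) ≡ 36 (mod 59).
Check: 36² = 1296 ≡ 57 (mod 59). The two roots are 23 and 36.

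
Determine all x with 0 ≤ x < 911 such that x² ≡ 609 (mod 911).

Since 911 ≡ 3 (mod 4), a square root of 609 is 609^((911+1)/4) = 609^228 mod 911.
Repeated squaring: 609^2≡104, 609^4≡795, 609^8≡702, 609^16≡864, 609^32≡387, 609^64≡365, 609^128≡219 (mod 911).
609^228 = 609^(128+64+32+4) ≡ 645 (mod 911).
Check: 645² = 416025 ≡ 609 (mod 911). The two roots are 266 and 645.

266, 645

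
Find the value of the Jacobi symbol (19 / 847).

Reciprocity: 19 ≡ 3 and 847 ≡ 3 (mod 4), so (19/847) = −(847/19).
Reduce top mod 19: now compute (11/19).
Reciprocity: 11 ≡ 3 and 19 ≡ 3 (mod 4), so (11/19) = −(19/11).
Reduce top mod 11: now compute (8/11).
Pull out 2^3: since 11 ≡ 3 (mod 8), (2/11) = -1, so (2/11)^3 = -1.
Reached (1/11) = 1. Collecting the sign flips along the way, the symbol is -1.

-1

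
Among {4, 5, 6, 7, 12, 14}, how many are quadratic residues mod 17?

(4/17) = +1 → QR.
(5/17) = -1 → non-residue.
(6/17) = -1 → non-residue.
(7/17) = -1 → non-residue.
(12/17) = -1 → non-residue.
(14/17) = -1 → non-residue.
Total quadratic residues among the 6: 1.

1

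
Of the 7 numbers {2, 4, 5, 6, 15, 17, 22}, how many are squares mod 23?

(2/23) = +1 → QR.
(4/23) = +1 → QR.
(5/23) = -1 → non-residue.
(6/23) = +1 → QR.
(15/23) = -1 → non-residue.
(17/23) = -1 → non-residue.
(22/23) = -1 → non-residue.
Total quadratic residues among the 7: 3.

3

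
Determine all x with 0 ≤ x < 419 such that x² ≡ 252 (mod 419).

Since 419 ≡ 3 (mod 4), a square root of 252 is 252^((419+1)/4) = 252^105 mod 419.
Repeated squaring: 252^2≡235, 252^4≡336, 252^8≡185, 252^16≡286, 252^32≡91, 252^64≡320 (mod 419).
252^105 = 252^(64+32+8+1) ≡ 154 (mod 419).
Check: 154² = 23716 ≡ 252 (mod 419). The two roots are 154 and 265.

154, 265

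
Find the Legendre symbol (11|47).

-1

Euler's criterion: (11/47) ≡ 11^23 (mod 47).
11^2 ≡ 27 (mod 47)
11^4 ≡ 24 (mod 47)
11^8 ≡ 12 (mod 47)
11^16 ≡ 3 (mod 47)
11^23 = 11^(16+4+2+1) ≡ 46 (mod 47).
Result is 46 ≡ −1, so (11/47) = −1.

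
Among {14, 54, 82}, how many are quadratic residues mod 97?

(14/97) = -1 → non-residue.
(54/97) = +1 → QR.
(82/97) = -1 → non-residue.
Total quadratic residues among the 3: 1.

1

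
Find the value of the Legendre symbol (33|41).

Euler's criterion: (33/41) ≡ 33^20 (mod 41).
33^2 ≡ 23 (mod 41)
33^4 ≡ 37 (mod 41)
33^8 ≡ 16 (mod 41)
33^16 ≡ 10 (mod 41)
33^20 = 33^(16+4) ≡ 1 (mod 41).
Result is 1, so (33/41) = 1.

1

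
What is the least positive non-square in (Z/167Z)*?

(2/167) = +1, so 2 is a residue.
(3/167) = +1, so 3 is a residue.
(4/167) = +1, so 4 is a residue.
(5/167) = −1, so 5 is the smallest positive non-residue mod 167.

5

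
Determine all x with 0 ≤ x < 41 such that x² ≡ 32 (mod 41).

14, 27

41 ≡ 1 (mod 4), so we find a root by search.
Trying successive values, 14² = 196 ≡ 32 (mod 41). The other root is 41 − 14 = 27.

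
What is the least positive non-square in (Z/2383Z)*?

(2/2383) = +1, so 2 is a residue.
(3/2383) = −1, so 3 is the smallest positive non-residue mod 2383.

3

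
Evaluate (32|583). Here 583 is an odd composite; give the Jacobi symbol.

1

Pull out 2^5: since 583 ≡ 7 (mod 8), (2/583) = +1, so (2/583)^5 = +1.
Reached (1/583) = 1. Collecting the sign flips along the way, the symbol is +1.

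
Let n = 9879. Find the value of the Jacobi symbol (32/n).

1

Pull out 2^5: since 9879 ≡ 7 (mod 8), (2/9879) = +1, so (2/9879)^5 = +1.
Reached (1/9879) = 1. Collecting the sign flips along the way, the symbol is +1.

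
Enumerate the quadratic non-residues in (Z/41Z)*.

Square k = 1,…,20 (k and 41−k give the same square):
1²=1, 2²=4, 3²=9, 4²=16, 5²=25, 6²=36, 7²≡8, 8²≡23, 9²≡40, 10²≡18, 11²≡39, 12²≡21, 13²≡5, 14²≡32, 15²≡20, 16²≡10, 17²≡2, 18²≡37, 19²≡33, 20²≡31 (mod 41).
The residues are {1, 2, 4, 5, 8, 9, 10, 16, 18, 20, 21, 23, 25, 31, 32, 33, 36, 37, 39, 40}; the non-residues are the remaining 20 nonzero classes.

3 6 7 11 12 13 14 15 17 19 22 24 26 27 28 29 30 34 35 38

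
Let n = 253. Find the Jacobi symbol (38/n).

-1

Pull out 2: since 253 ≡ 5 (mod 8), (2/253) = -1.
Reciprocity: 19 ≡ 3 and 253 ≡ 1 (mod 4), so (19/253) = +(253/19).
Reduce top mod 19: now compute (6/19).
Pull out 2: since 19 ≡ 3 (mod 8), (2/19) = -1.
Reciprocity: 3 ≡ 3 and 19 ≡ 3 (mod 4), so (3/19) = −(19/3).
Reduce top mod 3: now compute (1/3).
Reached (1/3) = 1. Collecting the sign flips along the way, the symbol is -1.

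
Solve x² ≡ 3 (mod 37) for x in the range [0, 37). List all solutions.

37 ≡ 1 (mod 4), so we find a root by search.
Trying successive values, 15² = 225 ≡ 3 (mod 37). The other root is 37 − 15 = 22.

15, 22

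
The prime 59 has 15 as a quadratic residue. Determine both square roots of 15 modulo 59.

29, 30

Since 59 ≡ 3 (mod 4), a square root of 15 is 15^((59+1)/4) = 15^15 mod 59.
Repeated squaring: 15^2≡48, 15^4≡3, 15^8≡9 (mod 59).
15^15 = 15^(8+4+2+1) ≡ 29 (mod 59).
Check: 29² = 841 ≡ 15 (mod 59). The two roots are 29 and 30.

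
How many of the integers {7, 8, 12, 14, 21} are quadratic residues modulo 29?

1

(7/29) = +1 → QR.
(8/29) = -1 → non-residue.
(12/29) = -1 → non-residue.
(14/29) = -1 → non-residue.
(21/29) = -1 → non-residue.
Total quadratic residues among the 5: 1.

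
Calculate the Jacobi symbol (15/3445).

0

Reciprocity: 15 ≡ 3 and 3445 ≡ 1 (mod 4), so (15/3445) = +(3445/15).
Reduce top mod 15: now compute (10/15).
Pull out 2: since 15 ≡ 7 (mod 8), (2/15) = +1.
Reciprocity: 5 ≡ 1 and 15 ≡ 3 (mod 4), so (5/15) = +(15/5).
Reduce top mod 5: now compute (0/5).
Top reduces to 0: gcd > 1, so the symbol is 0.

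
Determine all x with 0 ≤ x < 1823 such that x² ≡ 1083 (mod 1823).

862, 961

Since 1823 ≡ 3 (mod 4), a square root of 1083 is 1083^((1823+1)/4) = 1083^456 mod 1823.
Repeated squaring: 1083^2≡700, 1083^4≡1436, 1083^8≡283, 1083^16≡1700, 1083^32≡545, 1083^64≡1699, 1083^128≡792, 1083^256≡152 (mod 1823).
1083^456 = 1083^(256+128+64+8) ≡ 961 (mod 1823).
Check: 961² = 923521 ≡ 1083 (mod 1823). The two roots are 862 and 961.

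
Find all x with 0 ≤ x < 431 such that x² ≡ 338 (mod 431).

142, 289

Since 431 ≡ 3 (mod 4), a square root of 338 is 338^((431+1)/4) = 338^108 mod 431.
Repeated squaring: 338^2≡29, 338^4≡410, 338^8≡10, 338^16≡100, 338^32≡87, 338^64≡242 (mod 431).
338^108 = 338^(64+32+8+4) ≡ 289 (mod 431).
Check: 289² = 83521 ≡ 338 (mod 431). The two roots are 142 and 289.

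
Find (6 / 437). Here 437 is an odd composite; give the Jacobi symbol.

1

Pull out 2: since 437 ≡ 5 (mod 8), (2/437) = -1.
Reciprocity: 3 ≡ 3 and 437 ≡ 1 (mod 4), so (3/437) = +(437/3).
Reduce top mod 3: now compute (2/3).
Pull out 2: since 3 ≡ 3 (mod 8), (2/3) = -1.
Reached (1/3) = 1. Collecting the sign flips along the way, the symbol is +1.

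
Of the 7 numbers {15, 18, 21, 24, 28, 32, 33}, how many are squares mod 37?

(15/37) = -1 → non-residue.
(18/37) = -1 → non-residue.
(21/37) = +1 → QR.
(24/37) = -1 → non-residue.
(28/37) = +1 → QR.
(32/37) = -1 → non-residue.
(33/37) = +1 → QR.
Total quadratic residues among the 7: 3.

3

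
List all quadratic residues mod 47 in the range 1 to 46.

1 2 3 4 6 7 8 9 12 14 16 17 18 21 24 25 27 28 32 34 36 37 42

Square k = 1,…,23 (k and 47−k give the same square):
1²=1, 2²=4, 3²=9, 4²=16, 5²=25, 6²=36, 7²≡2, 8²≡17, 9²≡34, 10²≡6, 11²≡27, 12²≡3, 13²≡28, 14²≡8, 15²≡37, 16²≡21, 17²≡7, 18²≡42, 19²≡32, 20²≡24, 21²≡18, 22²≡14, 23²≡12 (mod 47).
So the quadratic residues mod 47 are {1, 2, 3, 4, 6, 7, 8, 9, 12, 14, 16, 17, 18, 21, 24, 25, 27, 28, 32, 34, 36, 37, 42}.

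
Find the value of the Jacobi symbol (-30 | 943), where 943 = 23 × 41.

-1

First reduce: -30 ≡ 913 (mod 943).
Reciprocity: 913 ≡ 1 and 943 ≡ 3 (mod 4), so (913/943) = +(943/913).
Reduce top mod 913: now compute (30/913).
Pull out 2: since 913 ≡ 1 (mod 8), (2/913) = +1.
Reciprocity: 15 ≡ 3 and 913 ≡ 1 (mod 4), so (15/913) = +(913/15).
Reduce top mod 15: now compute (13/15).
Reciprocity: 13 ≡ 1 and 15 ≡ 3 (mod 4), so (13/15) = +(15/13).
Reduce top mod 13: now compute (2/13).
Pull out 2: since 13 ≡ 5 (mod 8), (2/13) = -1.
Reached (1/13) = 1. Collecting the sign flips along the way, the symbol is -1.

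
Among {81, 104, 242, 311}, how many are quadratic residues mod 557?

(81/557) = +1 → QR.
(104/557) = +1 → QR.
(242/557) = -1 → non-residue.
(311/557) = -1 → non-residue.
Total quadratic residues among the 4: 2.

2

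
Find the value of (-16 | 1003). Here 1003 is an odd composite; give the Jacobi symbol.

-1

First reduce: -16 ≡ 987 (mod 1003).
Reciprocity: 987 ≡ 3 and 1003 ≡ 3 (mod 4), so (987/1003) = −(1003/987).
Reduce top mod 987: now compute (16/987).
Pull out 2^4: since 987 ≡ 3 (mod 8), (2/987) = -1, so (2/987)^4 = +1.
Reached (1/987) = 1. Collecting the sign flips along the way, the symbol is -1.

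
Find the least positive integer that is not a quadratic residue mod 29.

2

(2/29) = −1, so 2 is the smallest positive non-residue mod 29.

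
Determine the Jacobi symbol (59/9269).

-1

Reciprocity: 59 ≡ 3 and 9269 ≡ 1 (mod 4), so (59/9269) = +(9269/59).
Reduce top mod 59: now compute (6/59).
Pull out 2: since 59 ≡ 3 (mod 8), (2/59) = -1.
Reciprocity: 3 ≡ 3 and 59 ≡ 3 (mod 4), so (3/59) = −(59/3).
Reduce top mod 3: now compute (2/3).
Pull out 2: since 3 ≡ 3 (mod 8), (2/3) = -1.
Reached (1/3) = 1. Collecting the sign flips along the way, the symbol is -1.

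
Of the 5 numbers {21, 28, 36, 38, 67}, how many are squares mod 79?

(21/79) = +1 → QR.
(28/79) = -1 → non-residue.
(36/79) = +1 → QR.
(38/79) = +1 → QR.
(67/79) = +1 → QR.
Total quadratic residues among the 5: 4.

4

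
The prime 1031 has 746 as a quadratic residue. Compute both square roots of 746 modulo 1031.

Since 1031 ≡ 3 (mod 4), a square root of 746 is 746^((1031+1)/4) = 746^258 mod 1031.
Repeated squaring: 746^2≡807, 746^4≡688, 746^8≡115, 746^16≡853, 746^32≡754, 746^64≡435, 746^128≡552, 746^256≡559 (mod 1031).
746^258 = 746^(256+2) ≡ 566 (mod 1031).
Check: 566² = 320356 ≡ 746 (mod 1031). The two roots are 465 and 566.

465, 566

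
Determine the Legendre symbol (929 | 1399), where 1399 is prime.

1

Reciprocity: 929 ≡ 1 and 1399 ≡ 3 (mod 4), so (929/1399) = +(1399/929).
Reduce top mod 929: now compute (470/929).
Pull out 2: since 929 ≡ 1 (mod 8), (2/929) = +1.
Reciprocity: 235 ≡ 3 and 929 ≡ 1 (mod 4), so (235/929) = +(929/235).
Reduce top mod 235: now compute (224/235).
Pull out 2^5: since 235 ≡ 3 (mod 8), (2/235) = -1, so (2/235)^5 = -1.
Reciprocity: 7 ≡ 3 and 235 ≡ 3 (mod 4), so (7/235) = −(235/7).
Reduce top mod 7: now compute (4/7).
Pull out 2^2: since 7 ≡ 7 (mod 8), (2/7) = +1, so (2/7)^2 = +1.
Reached (1/7) = 1. Collecting the sign flips along the way, the symbol is +1.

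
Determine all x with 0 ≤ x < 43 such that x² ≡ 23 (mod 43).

Since 43 ≡ 3 (mod 4), a square root of 23 is 23^((43+1)/4) = 23^11 mod 43.
Repeated squaring: 23^2≡13, 23^4≡40, 23^8≡9 (mod 43).
23^11 = 23^(8+2+1) ≡ 25 (mod 43).
Check: 25² = 625 ≡ 23 (mod 43). The two roots are 18 and 25.

18, 25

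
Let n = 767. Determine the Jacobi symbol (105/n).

Reciprocity: 105 ≡ 1 and 767 ≡ 3 (mod 4), so (105/767) = +(767/105).
Reduce top mod 105: now compute (32/105).
Pull out 2^5: since 105 ≡ 1 (mod 8), (2/105) = +1, so (2/105)^5 = +1.
Reached (1/105) = 1. Collecting the sign flips along the way, the symbol is +1.

1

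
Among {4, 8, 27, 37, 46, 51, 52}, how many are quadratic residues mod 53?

(4/53) = +1 → QR.
(8/53) = -1 → non-residue.
(27/53) = -1 → non-residue.
(37/53) = +1 → QR.
(46/53) = +1 → QR.
(51/53) = -1 → non-residue.
(52/53) = +1 → QR.
Total quadratic residues among the 7: 4.

4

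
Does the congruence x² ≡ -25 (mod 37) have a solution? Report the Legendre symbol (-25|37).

1

First reduce: -25 ≡ 12 (mod 37).
Pull out 2^2: since 37 ≡ 5 (mod 8), (2/37) = -1, so (2/37)^2 = +1.
Reciprocity: 3 ≡ 3 and 37 ≡ 1 (mod 4), so (3/37) = +(37/3).
Reduce top mod 3: now compute (1/3).
Reached (1/3) = 1. Collecting the sign flips along the way, the symbol is +1.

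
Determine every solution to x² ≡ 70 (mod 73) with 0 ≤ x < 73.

73 ≡ 1 (mod 4), so we find a root by search.
Trying successive values, 17² = 289 ≡ 70 (mod 73). The other root is 73 − 17 = 56.

17, 56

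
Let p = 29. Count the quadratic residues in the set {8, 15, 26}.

0

(8/29) = -1 → non-residue.
(15/29) = -1 → non-residue.
(26/29) = -1 → non-residue.
Total quadratic residues among the 3: 0.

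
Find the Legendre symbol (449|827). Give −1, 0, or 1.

-1

Reciprocity: 449 ≡ 1 and 827 ≡ 3 (mod 4), so (449/827) = +(827/449).
Reduce top mod 449: now compute (378/449).
Pull out 2: since 449 ≡ 1 (mod 8), (2/449) = +1.
Reciprocity: 189 ≡ 1 and 449 ≡ 1 (mod 4), so (189/449) = +(449/189).
Reduce top mod 189: now compute (71/189).
Reciprocity: 71 ≡ 3 and 189 ≡ 1 (mod 4), so (71/189) = +(189/71).
Reduce top mod 71: now compute (47/71).
Reciprocity: 47 ≡ 3 and 71 ≡ 3 (mod 4), so (47/71) = −(71/47).
Reduce top mod 47: now compute (24/47).
Pull out 2^3: since 47 ≡ 7 (mod 8), (2/47) = +1, so (2/47)^3 = +1.
Reciprocity: 3 ≡ 3 and 47 ≡ 3 (mod 4), so (3/47) = −(47/3).
Reduce top mod 3: now compute (2/3).
Pull out 2: since 3 ≡ 3 (mod 8), (2/3) = -1.
Reached (1/3) = 1. Collecting the sign flips along the way, the symbol is -1.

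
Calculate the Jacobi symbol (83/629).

Reciprocity: 83 ≡ 3 and 629 ≡ 1 (mod 4), so (83/629) = +(629/83).
Reduce top mod 83: now compute (48/83).
Pull out 2^4: since 83 ≡ 3 (mod 8), (2/83) = -1, so (2/83)^4 = +1.
Reciprocity: 3 ≡ 3 and 83 ≡ 3 (mod 4), so (3/83) = −(83/3).
Reduce top mod 3: now compute (2/3).
Pull out 2: since 3 ≡ 3 (mod 8), (2/3) = -1.
Reached (1/3) = 1. Collecting the sign flips along the way, the symbol is +1.

1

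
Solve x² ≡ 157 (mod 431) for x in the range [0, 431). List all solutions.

73, 358

Since 431 ≡ 3 (mod 4), a square root of 157 is 157^((431+1)/4) = 157^108 mod 431.
Repeated squaring: 157^2≡82, 157^4≡259, 157^8≡276, 157^16≡320, 157^32≡253, 157^64≡221 (mod 431).
157^108 = 157^(64+32+8+4) ≡ 358 (mod 431).
Check: 358² = 128164 ≡ 157 (mod 431). The two roots are 73 and 358.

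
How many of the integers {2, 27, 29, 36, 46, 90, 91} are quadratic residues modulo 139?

4

(2/139) = -1 → non-residue.
(27/139) = -1 → non-residue.
(29/139) = +1 → QR.
(36/139) = +1 → QR.
(46/139) = +1 → QR.
(90/139) = -1 → non-residue.
(91/139) = +1 → QR.
Total quadratic residues among the 7: 4.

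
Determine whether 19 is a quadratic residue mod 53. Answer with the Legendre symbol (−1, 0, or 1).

-1

Reciprocity: 19 ≡ 3 and 53 ≡ 1 (mod 4), so (19/53) = +(53/19).
Reduce top mod 19: now compute (15/19).
Reciprocity: 15 ≡ 3 and 19 ≡ 3 (mod 4), so (15/19) = −(19/15).
Reduce top mod 15: now compute (4/15).
Pull out 2^2: since 15 ≡ 7 (mod 8), (2/15) = +1, so (2/15)^2 = +1.
Reached (1/15) = 1. Collecting the sign flips along the way, the symbol is -1.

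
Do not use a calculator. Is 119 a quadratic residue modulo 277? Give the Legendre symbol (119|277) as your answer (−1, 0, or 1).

Reciprocity: 119 ≡ 3 and 277 ≡ 1 (mod 4), so (119/277) = +(277/119).
Reduce top mod 119: now compute (39/119).
Reciprocity: 39 ≡ 3 and 119 ≡ 3 (mod 4), so (39/119) = −(119/39).
Reduce top mod 39: now compute (2/39).
Pull out 2: since 39 ≡ 7 (mod 8), (2/39) = +1.
Reached (1/39) = 1. Collecting the sign flips along the way, the symbol is -1.

-1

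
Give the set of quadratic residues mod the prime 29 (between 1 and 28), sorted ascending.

Square k = 1,…,14 (k and 29−k give the same square):
1²=1, 2²=4, 3²=9, 4²=16, 5²=25, 6²≡7, 7²≡20, 8²≡6, 9²≡23, 10²≡13, 11²≡5, 12²≡28, 13²≡24, 14²≡22 (mod 29).
So the quadratic residues mod 29 are {1, 4, 5, 6, 7, 9, 13, 16, 20, 22, 23, 24, 25, 28}.

1,4,5,6,7,9,13,16,20,22,23,24,25,28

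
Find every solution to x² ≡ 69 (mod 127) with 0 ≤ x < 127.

14, 113

Since 127 ≡ 3 (mod 4), a square root of 69 is 69^((127+1)/4) = 69^32 mod 127.
Repeated squaring: 69^2≡62, 69^4≡34, 69^8≡13, 69^16≡42, 69^32≡113 (mod 127).
69^32 = 69^(32) ≡ 113 (mod 127).
Check: 113² = 12769 ≡ 69 (mod 127). The two roots are 14 and 113.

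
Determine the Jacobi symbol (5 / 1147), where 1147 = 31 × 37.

Reciprocity: 5 ≡ 1 and 1147 ≡ 3 (mod 4), so (5/1147) = +(1147/5).
Reduce top mod 5: now compute (2/5).
Pull out 2: since 5 ≡ 5 (mod 8), (2/5) = -1.
Reached (1/5) = 1. Collecting the sign flips along the way, the symbol is -1.

-1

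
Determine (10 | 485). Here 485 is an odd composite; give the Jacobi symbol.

0

Pull out 2: since 485 ≡ 5 (mod 8), (2/485) = -1.
Reciprocity: 5 ≡ 1 and 485 ≡ 1 (mod 4), so (5/485) = +(485/5).
Reduce top mod 5: now compute (0/5).
Top reduces to 0: gcd > 1, so the symbol is 0.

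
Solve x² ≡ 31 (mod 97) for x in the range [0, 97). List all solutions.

15, 82

97 ≡ 1 (mod 4), so we find a root by search.
Trying successive values, 15² = 225 ≡ 31 (mod 97). The other root is 97 − 15 = 82.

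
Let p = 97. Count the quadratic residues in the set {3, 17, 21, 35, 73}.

3

(3/97) = +1 → QR.
(17/97) = -1 → non-residue.
(21/97) = -1 → non-residue.
(35/97) = +1 → QR.
(73/97) = +1 → QR.
Total quadratic residues among the 5: 3.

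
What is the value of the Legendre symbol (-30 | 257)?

1

Euler's criterion: (-30/257) ≡ 227^128 (mod 257).
227^2 ≡ 129 (mod 257)
227^4 ≡ 193 (mod 257)
227^8 ≡ 241 (mod 257)
227^16 ≡ 256 (mod 257)
227^32 ≡ 1 (mod 257)
227^64 ≡ 1 (mod 257)
227^128 ≡ 1 (mod 257)
227^128 = 227^(128) ≡ 1 (mod 257).
Result is 1, so (-30/257) = 1.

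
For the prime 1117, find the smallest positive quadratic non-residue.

2

(2/1117) = −1, so 2 is the smallest positive non-residue mod 1117.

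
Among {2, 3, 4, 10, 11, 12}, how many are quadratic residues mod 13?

(2/13) = -1 → non-residue.
(3/13) = +1 → QR.
(4/13) = +1 → QR.
(10/13) = +1 → QR.
(11/13) = -1 → non-residue.
(12/13) = +1 → QR.
Total quadratic residues among the 6: 4.

4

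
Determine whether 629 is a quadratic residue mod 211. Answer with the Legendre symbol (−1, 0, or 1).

First reduce: 629 ≡ 207 (mod 211).
Reciprocity: 207 ≡ 3 and 211 ≡ 3 (mod 4), so (207/211) = −(211/207).
Reduce top mod 207: now compute (4/207).
Pull out 2^2: since 207 ≡ 7 (mod 8), (2/207) = +1, so (2/207)^2 = +1.
Reached (1/207) = 1. Collecting the sign flips along the way, the symbol is -1.

-1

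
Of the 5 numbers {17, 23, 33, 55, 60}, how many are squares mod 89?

(17/89) = +1 → QR.
(23/89) = -1 → non-residue.
(33/89) = -1 → non-residue.
(55/89) = +1 → QR.
(60/89) = -1 → non-residue.
Total quadratic residues among the 5: 2.

2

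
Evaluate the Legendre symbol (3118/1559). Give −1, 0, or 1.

0

First reduce: 3118 ≡ 0 (mod 1559).
Top reduces to 0: gcd > 1, so the symbol is 0.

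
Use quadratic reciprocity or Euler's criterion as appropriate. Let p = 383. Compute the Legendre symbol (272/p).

1

Euler's criterion: (272/383) ≡ 272^191 (mod 383).
272^2 ≡ 65 (mod 383)
272^4 ≡ 12 (mod 383)
272^8 ≡ 144 (mod 383)
272^16 ≡ 54 (mod 383)
272^32 ≡ 235 (mod 383)
272^64 ≡ 73 (mod 383)
272^128 ≡ 350 (mod 383)
272^191 = 272^(128+32+16+8+4+2+1) ≡ 1 (mod 383).
Result is 1, so (272/383) = 1.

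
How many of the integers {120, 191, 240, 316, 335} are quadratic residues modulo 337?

2

(120/337) = -1 → non-residue.
(191/337) = -1 → non-residue.
(240/337) = -1 → non-residue.
(316/337) = +1 → QR.
(335/337) = +1 → QR.
Total quadratic residues among the 5: 2.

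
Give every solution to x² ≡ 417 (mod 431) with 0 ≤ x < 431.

88, 343

Since 431 ≡ 3 (mod 4), a square root of 417 is 417^((431+1)/4) = 417^108 mod 431.
Repeated squaring: 417^2≡196, 417^4≡57, 417^8≡232, 417^16≡380, 417^32≡15, 417^64≡225 (mod 431).
417^108 = 417^(64+32+8+4) ≡ 88 (mod 431).
Check: 88² = 7744 ≡ 417 (mod 431). The two roots are 88 and 343.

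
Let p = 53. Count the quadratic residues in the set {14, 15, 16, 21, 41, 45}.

2

(14/53) = -1 → non-residue.
(15/53) = +1 → QR.
(16/53) = +1 → QR.
(21/53) = -1 → non-residue.
(41/53) = -1 → non-residue.
(45/53) = -1 → non-residue.
Total quadratic residues among the 6: 2.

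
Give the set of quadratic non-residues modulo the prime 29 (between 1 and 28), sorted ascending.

2, 3, 8, 10, 11, 12, 14, 15, 17, 18, 19, 21, 26, 27

Square k = 1,…,14 (k and 29−k give the same square):
1²=1, 2²=4, 3²=9, 4²=16, 5²=25, 6²≡7, 7²≡20, 8²≡6, 9²≡23, 10²≡13, 11²≡5, 12²≡28, 13²≡24, 14²≡22 (mod 29).
The residues are {1, 4, 5, 6, 7, 9, 13, 16, 20, 22, 23, 24, 25, 28}; the non-residues are the remaining 14 nonzero classes.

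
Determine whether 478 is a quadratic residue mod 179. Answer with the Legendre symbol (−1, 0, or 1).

Euler's criterion: (478/179) ≡ 120^89 (mod 179).
120^2 ≡ 80 (mod 179)
120^4 ≡ 135 (mod 179)
120^8 ≡ 146 (mod 179)
120^16 ≡ 15 (mod 179)
120^32 ≡ 46 (mod 179)
120^64 ≡ 147 (mod 179)
120^89 = 120^(64+16+8+1) ≡ 178 (mod 179).
Result is 178 ≡ −1, so (478/179) = −1.

-1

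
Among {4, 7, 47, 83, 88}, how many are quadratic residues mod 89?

3

(4/89) = +1 → QR.
(7/89) = -1 → non-residue.
(47/89) = +1 → QR.
(83/89) = -1 → non-residue.
(88/89) = +1 → QR.
Total quadratic residues among the 5: 3.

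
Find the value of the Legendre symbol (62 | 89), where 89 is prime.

Euler's criterion: (62/89) ≡ 62^44 (mod 89).
62^2 ≡ 17 (mod 89)
62^4 ≡ 22 (mod 89)
62^8 ≡ 39 (mod 89)
62^16 ≡ 8 (mod 89)
62^32 ≡ 64 (mod 89)
62^44 = 62^(32+8+4) ≡ 88 (mod 89).
Result is 88 ≡ −1, so (62/89) = −1.

-1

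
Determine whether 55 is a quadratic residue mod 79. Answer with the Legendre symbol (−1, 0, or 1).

1

Euler's criterion: (55/79) ≡ 55^39 (mod 79).
55^2 ≡ 23 (mod 79)
55^4 ≡ 55 (mod 79)
55^8 ≡ 23 (mod 79)
55^16 ≡ 55 (mod 79)
55^32 ≡ 23 (mod 79)
55^39 = 55^(32+4+2+1) ≡ 1 (mod 79).
Result is 1, so (55/79) = 1.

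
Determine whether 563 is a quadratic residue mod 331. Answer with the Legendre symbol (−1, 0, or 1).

First reduce: 563 ≡ 232 (mod 331).
Pull out 2^3: since 331 ≡ 3 (mod 8), (2/331) = -1, so (2/331)^3 = -1.
Reciprocity: 29 ≡ 1 and 331 ≡ 3 (mod 4), so (29/331) = +(331/29).
Reduce top mod 29: now compute (12/29).
Pull out 2^2: since 29 ≡ 5 (mod 8), (2/29) = -1, so (2/29)^2 = +1.
Reciprocity: 3 ≡ 3 and 29 ≡ 1 (mod 4), so (3/29) = +(29/3).
Reduce top mod 3: now compute (2/3).
Pull out 2: since 3 ≡ 3 (mod 8), (2/3) = -1.
Reached (1/3) = 1. Collecting the sign flips along the way, the symbol is +1.

1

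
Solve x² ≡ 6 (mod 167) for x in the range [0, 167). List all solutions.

29, 138

Since 167 ≡ 3 (mod 4), a square root of 6 is 6^((167+1)/4) = 6^42 mod 167.
Repeated squaring: 6^2≡36, 6^4≡127, 6^8≡97, 6^16≡57, 6^32≡76 (mod 167).
6^42 = 6^(32+8+2) ≡ 29 (mod 167).
Check: 29² = 841 ≡ 6 (mod 167). The two roots are 29 and 138.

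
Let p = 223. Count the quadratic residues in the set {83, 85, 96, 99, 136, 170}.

2

(83/223) = +1 → QR.
(85/223) = -1 → non-residue.
(96/223) = -1 → non-residue.
(99/223) = -1 → non-residue.
(136/223) = +1 → QR.
(170/223) = -1 → non-residue.
Total quadratic residues among the 6: 2.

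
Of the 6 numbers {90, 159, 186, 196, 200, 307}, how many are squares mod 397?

(90/397) = +1 → QR.
(159/397) = -1 → non-residue.
(186/397) = -1 → non-residue.
(196/397) = +1 → QR.
(200/397) = -1 → non-residue.
(307/397) = +1 → QR.
Total quadratic residues among the 6: 3.

3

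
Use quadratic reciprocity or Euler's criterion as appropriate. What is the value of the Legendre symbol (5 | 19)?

1

Reciprocity: 5 ≡ 1 and 19 ≡ 3 (mod 4), so (5/19) = +(19/5).
Reduce top mod 5: now compute (4/5).
Pull out 2^2: since 5 ≡ 5 (mod 8), (2/5) = -1, so (2/5)^2 = +1.
Reached (1/5) = 1. Collecting the sign flips along the way, the symbol is +1.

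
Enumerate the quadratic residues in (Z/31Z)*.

Square k = 1,…,15 (k and 31−k give the same square):
1²=1, 2²=4, 3²=9, 4²=16, 5²=25, 6²≡5, 7²≡18, 8²≡2, 9²≡19, 10²≡7, 11²≡28, 12²≡20, 13²≡14, 14²≡10, 15²≡8 (mod 31).
So the quadratic residues mod 31 are {1, 2, 4, 5, 7, 8, 9, 10, 14, 16, 18, 19, 20, 25, 28}.

1,2,4,5,7,8,9,10,14,16,18,19,20,25,28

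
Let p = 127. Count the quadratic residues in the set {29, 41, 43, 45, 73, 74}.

(29/127) = -1 → non-residue.
(41/127) = +1 → QR.
(43/127) = -1 → non-residue.
(45/127) = -1 → non-residue.
(73/127) = +1 → QR.
(74/127) = +1 → QR.
Total quadratic residues among the 6: 3.

3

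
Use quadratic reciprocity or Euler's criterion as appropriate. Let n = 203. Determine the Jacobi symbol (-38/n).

1

First reduce: -38 ≡ 165 (mod 203).
Reciprocity: 165 ≡ 1 and 203 ≡ 3 (mod 4), so (165/203) = +(203/165).
Reduce top mod 165: now compute (38/165).
Pull out 2: since 165 ≡ 5 (mod 8), (2/165) = -1.
Reciprocity: 19 ≡ 3 and 165 ≡ 1 (mod 4), so (19/165) = +(165/19).
Reduce top mod 19: now compute (13/19).
Reciprocity: 13 ≡ 1 and 19 ≡ 3 (mod 4), so (13/19) = +(19/13).
Reduce top mod 13: now compute (6/13).
Pull out 2: since 13 ≡ 5 (mod 8), (2/13) = -1.
Reciprocity: 3 ≡ 3 and 13 ≡ 1 (mod 4), so (3/13) = +(13/3).
Reduce top mod 3: now compute (1/3).
Reached (1/3) = 1. Collecting the sign flips along the way, the symbol is +1.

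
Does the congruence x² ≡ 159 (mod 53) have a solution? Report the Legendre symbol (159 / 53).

First reduce: 159 ≡ 0 (mod 53).
Top reduces to 0: gcd > 1, so the symbol is 0.

0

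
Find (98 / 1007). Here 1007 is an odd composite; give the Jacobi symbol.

1

Pull out 2: since 1007 ≡ 7 (mod 8), (2/1007) = +1.
Reciprocity: 49 ≡ 1 and 1007 ≡ 3 (mod 4), so (49/1007) = +(1007/49).
Reduce top mod 49: now compute (27/49).
Reciprocity: 27 ≡ 3 and 49 ≡ 1 (mod 4), so (27/49) = +(49/27).
Reduce top mod 27: now compute (22/27).
Pull out 2: since 27 ≡ 3 (mod 8), (2/27) = -1.
Reciprocity: 11 ≡ 3 and 27 ≡ 3 (mod 4), so (11/27) = −(27/11).
Reduce top mod 11: now compute (5/11).
Reciprocity: 5 ≡ 1 and 11 ≡ 3 (mod 4), so (5/11) = +(11/5).
Reduce top mod 5: now compute (1/5).
Reached (1/5) = 1. Collecting the sign flips along the way, the symbol is +1.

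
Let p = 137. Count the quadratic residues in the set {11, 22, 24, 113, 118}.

3

(11/137) = +1 → QR.
(22/137) = +1 → QR.
(24/137) = -1 → non-residue.
(113/137) = -1 → non-residue.
(118/137) = +1 → QR.
Total quadratic residues among the 5: 3.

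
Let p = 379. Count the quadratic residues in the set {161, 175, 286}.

(161/379) = -1 → non-residue.
(175/379) = -1 → non-residue.
(286/379) = -1 → non-residue.
Total quadratic residues among the 3: 0.

0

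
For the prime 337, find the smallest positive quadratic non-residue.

5

(2/337) = +1, so 2 is a residue.
(3/337) = +1, so 3 is a residue.
(4/337) = +1, so 4 is a residue.
(5/337) = −1, so 5 is the smallest positive non-residue mod 337.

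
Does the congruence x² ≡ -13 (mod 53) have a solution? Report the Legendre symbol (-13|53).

Euler's criterion: (-13/53) ≡ 40^26 (mod 53).
40^2 ≡ 10 (mod 53)
40^4 ≡ 47 (mod 53)
40^8 ≡ 36 (mod 53)
40^16 ≡ 24 (mod 53)
40^26 = 40^(16+8+2) ≡ 1 (mod 53).
Result is 1, so (-13/53) = 1.

1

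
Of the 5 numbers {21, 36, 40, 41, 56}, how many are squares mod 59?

(21/59) = +1 → QR.
(36/59) = +1 → QR.
(40/59) = -1 → non-residue.
(41/59) = +1 → QR.
(56/59) = -1 → non-residue.
Total quadratic residues among the 5: 3.

3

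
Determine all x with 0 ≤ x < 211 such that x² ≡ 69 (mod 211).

51, 160

Since 211 ≡ 3 (mod 4), a square root of 69 is 69^((211+1)/4) = 69^53 mod 211.
Repeated squaring: 69^2≡119, 69^4≡24, 69^8≡154, 69^16≡84, 69^32≡93 (mod 211).
69^53 = 69^(32+16+4+1) ≡ 51 (mod 211).
Check: 51² = 2601 ≡ 69 (mod 211). The two roots are 51 and 160.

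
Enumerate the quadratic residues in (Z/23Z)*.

Square k = 1,…,11 (k and 23−k give the same square):
1²=1, 2²=4, 3²=9, 4²=16, 5²≡2, 6²≡13, 7²≡3, 8²≡18, 9²≡12, 10²≡8, 11²≡6 (mod 23).
So the quadratic residues mod 23 are {1, 2, 3, 4, 6, 8, 9, 12, 13, 16, 18}.

1, 2, 3, 4, 6, 8, 9, 12, 13, 16, 18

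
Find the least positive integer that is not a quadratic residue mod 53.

2

(2/53) = −1, so 2 is the smallest positive non-residue mod 53.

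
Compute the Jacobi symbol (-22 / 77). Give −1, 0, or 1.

First reduce: -22 ≡ 55 (mod 77).
Reciprocity: 55 ≡ 3 and 77 ≡ 1 (mod 4), so (55/77) = +(77/55).
Reduce top mod 55: now compute (22/55).
Pull out 2: since 55 ≡ 7 (mod 8), (2/55) = +1.
Reciprocity: 11 ≡ 3 and 55 ≡ 3 (mod 4), so (11/55) = −(55/11).
Reduce top mod 11: now compute (0/11).
Top reduces to 0: gcd > 1, so the symbol is 0.

0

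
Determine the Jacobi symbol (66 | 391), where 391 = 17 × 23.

Pull out 2: since 391 ≡ 7 (mod 8), (2/391) = +1.
Reciprocity: 33 ≡ 1 and 391 ≡ 3 (mod 4), so (33/391) = +(391/33).
Reduce top mod 33: now compute (28/33).
Pull out 2^2: since 33 ≡ 1 (mod 8), (2/33) = +1, so (2/33)^2 = +1.
Reciprocity: 7 ≡ 3 and 33 ≡ 1 (mod 4), so (7/33) = +(33/7).
Reduce top mod 7: now compute (5/7).
Reciprocity: 5 ≡ 1 and 7 ≡ 3 (mod 4), so (5/7) = +(7/5).
Reduce top mod 5: now compute (2/5).
Pull out 2: since 5 ≡ 5 (mod 8), (2/5) = -1.
Reached (1/5) = 1. Collecting the sign flips along the way, the symbol is -1.

-1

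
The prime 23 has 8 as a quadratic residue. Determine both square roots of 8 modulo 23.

Since 23 ≡ 3 (mod 4), a square root of 8 is 8^((23+1)/4) = 8^6 mod 23.
Repeated squaring: 8^2≡18, 8^4≡2 (mod 23).
8^6 = 8^(4+2) ≡ 13 (mod 23).
Check: 13² = 169 ≡ 8 (mod 23). The two roots are 10 and 13.

10, 13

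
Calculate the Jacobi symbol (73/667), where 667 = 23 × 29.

-1

Reciprocity: 73 ≡ 1 and 667 ≡ 3 (mod 4), so (73/667) = +(667/73).
Reduce top mod 73: now compute (10/73).
Pull out 2: since 73 ≡ 1 (mod 8), (2/73) = +1.
Reciprocity: 5 ≡ 1 and 73 ≡ 1 (mod 4), so (5/73) = +(73/5).
Reduce top mod 5: now compute (3/5).
Reciprocity: 3 ≡ 3 and 5 ≡ 1 (mod 4), so (3/5) = +(5/3).
Reduce top mod 3: now compute (2/3).
Pull out 2: since 3 ≡ 3 (mod 8), (2/3) = -1.
Reached (1/3) = 1. Collecting the sign flips along the way, the symbol is -1.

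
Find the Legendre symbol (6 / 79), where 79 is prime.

-1

Euler's criterion: (6/79) ≡ 6^39 (mod 79).
6^2 ≡ 36 (mod 79)
6^4 ≡ 32 (mod 79)
6^8 ≡ 76 (mod 79)
6^16 ≡ 9 (mod 79)
6^32 ≡ 2 (mod 79)
6^39 = 6^(32+4+2+1) ≡ 78 (mod 79).
Result is 78 ≡ −1, so (6/79) = −1.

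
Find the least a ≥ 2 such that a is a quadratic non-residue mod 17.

3

(2/17) = +1, so 2 is a residue.
(3/17) = −1, so 3 is the smallest positive non-residue mod 17.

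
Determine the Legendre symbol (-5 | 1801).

1

First reduce: -5 ≡ 1796 (mod 1801).
Pull out 2^2: since 1801 ≡ 1 (mod 8), (2/1801) = +1, so (2/1801)^2 = +1.
Reciprocity: 449 ≡ 1 and 1801 ≡ 1 (mod 4), so (449/1801) = +(1801/449).
Reduce top mod 449: now compute (5/449).
Reciprocity: 5 ≡ 1 and 449 ≡ 1 (mod 4), so (5/449) = +(449/5).
Reduce top mod 5: now compute (4/5).
Pull out 2^2: since 5 ≡ 5 (mod 8), (2/5) = -1, so (2/5)^2 = +1.
Reached (1/5) = 1. Collecting the sign flips along the way, the symbol is +1.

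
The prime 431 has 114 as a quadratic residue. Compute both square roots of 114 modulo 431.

213, 218

Since 431 ≡ 3 (mod 4), a square root of 114 is 114^((431+1)/4) = 114^108 mod 431.
Repeated squaring: 114^2≡66, 114^4≡46, 114^8≡392, 114^16≡228, 114^32≡264, 114^64≡305 (mod 431).
114^108 = 114^(64+32+8+4) ≡ 218 (mod 431).
Check: 218² = 47524 ≡ 114 (mod 431). The two roots are 213 and 218.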